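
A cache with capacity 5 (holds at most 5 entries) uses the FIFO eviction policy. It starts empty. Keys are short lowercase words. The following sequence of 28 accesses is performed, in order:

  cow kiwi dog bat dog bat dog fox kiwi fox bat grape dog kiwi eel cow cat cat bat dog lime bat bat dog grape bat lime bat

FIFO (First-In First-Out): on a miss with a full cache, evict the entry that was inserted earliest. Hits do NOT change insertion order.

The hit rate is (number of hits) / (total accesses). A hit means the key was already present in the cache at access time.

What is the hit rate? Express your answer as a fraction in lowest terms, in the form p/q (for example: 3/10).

FIFO simulation (capacity=5):
  1. access cow: MISS. Cache (old->new): [cow]
  2. access kiwi: MISS. Cache (old->new): [cow kiwi]
  3. access dog: MISS. Cache (old->new): [cow kiwi dog]
  4. access bat: MISS. Cache (old->new): [cow kiwi dog bat]
  5. access dog: HIT. Cache (old->new): [cow kiwi dog bat]
  6. access bat: HIT. Cache (old->new): [cow kiwi dog bat]
  7. access dog: HIT. Cache (old->new): [cow kiwi dog bat]
  8. access fox: MISS. Cache (old->new): [cow kiwi dog bat fox]
  9. access kiwi: HIT. Cache (old->new): [cow kiwi dog bat fox]
  10. access fox: HIT. Cache (old->new): [cow kiwi dog bat fox]
  11. access bat: HIT. Cache (old->new): [cow kiwi dog bat fox]
  12. access grape: MISS, evict cow. Cache (old->new): [kiwi dog bat fox grape]
  13. access dog: HIT. Cache (old->new): [kiwi dog bat fox grape]
  14. access kiwi: HIT. Cache (old->new): [kiwi dog bat fox grape]
  15. access eel: MISS, evict kiwi. Cache (old->new): [dog bat fox grape eel]
  16. access cow: MISS, evict dog. Cache (old->new): [bat fox grape eel cow]
  17. access cat: MISS, evict bat. Cache (old->new): [fox grape eel cow cat]
  18. access cat: HIT. Cache (old->new): [fox grape eel cow cat]
  19. access bat: MISS, evict fox. Cache (old->new): [grape eel cow cat bat]
  20. access dog: MISS, evict grape. Cache (old->new): [eel cow cat bat dog]
  21. access lime: MISS, evict eel. Cache (old->new): [cow cat bat dog lime]
  22. access bat: HIT. Cache (old->new): [cow cat bat dog lime]
  23. access bat: HIT. Cache (old->new): [cow cat bat dog lime]
  24. access dog: HIT. Cache (old->new): [cow cat bat dog lime]
  25. access grape: MISS, evict cow. Cache (old->new): [cat bat dog lime grape]
  26. access bat: HIT. Cache (old->new): [cat bat dog lime grape]
  27. access lime: HIT. Cache (old->new): [cat bat dog lime grape]
  28. access bat: HIT. Cache (old->new): [cat bat dog lime grape]
Total: 15 hits, 13 misses, 8 evictions

Hit rate = 15/28

Answer: 15/28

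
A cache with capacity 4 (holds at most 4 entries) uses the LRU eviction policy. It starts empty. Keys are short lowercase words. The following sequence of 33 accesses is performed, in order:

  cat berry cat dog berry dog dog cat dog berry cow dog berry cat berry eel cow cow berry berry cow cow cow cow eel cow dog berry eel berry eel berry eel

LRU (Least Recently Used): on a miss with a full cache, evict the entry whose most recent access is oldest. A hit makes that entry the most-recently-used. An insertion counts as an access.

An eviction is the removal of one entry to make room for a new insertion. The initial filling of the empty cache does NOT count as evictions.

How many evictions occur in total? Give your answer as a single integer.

LRU simulation (capacity=4):
  1. access cat: MISS. Cache (LRU->MRU): [cat]
  2. access berry: MISS. Cache (LRU->MRU): [cat berry]
  3. access cat: HIT. Cache (LRU->MRU): [berry cat]
  4. access dog: MISS. Cache (LRU->MRU): [berry cat dog]
  5. access berry: HIT. Cache (LRU->MRU): [cat dog berry]
  6. access dog: HIT. Cache (LRU->MRU): [cat berry dog]
  7. access dog: HIT. Cache (LRU->MRU): [cat berry dog]
  8. access cat: HIT. Cache (LRU->MRU): [berry dog cat]
  9. access dog: HIT. Cache (LRU->MRU): [berry cat dog]
  10. access berry: HIT. Cache (LRU->MRU): [cat dog berry]
  11. access cow: MISS. Cache (LRU->MRU): [cat dog berry cow]
  12. access dog: HIT. Cache (LRU->MRU): [cat berry cow dog]
  13. access berry: HIT. Cache (LRU->MRU): [cat cow dog berry]
  14. access cat: HIT. Cache (LRU->MRU): [cow dog berry cat]
  15. access berry: HIT. Cache (LRU->MRU): [cow dog cat berry]
  16. access eel: MISS, evict cow. Cache (LRU->MRU): [dog cat berry eel]
  17. access cow: MISS, evict dog. Cache (LRU->MRU): [cat berry eel cow]
  18. access cow: HIT. Cache (LRU->MRU): [cat berry eel cow]
  19. access berry: HIT. Cache (LRU->MRU): [cat eel cow berry]
  20. access berry: HIT. Cache (LRU->MRU): [cat eel cow berry]
  21. access cow: HIT. Cache (LRU->MRU): [cat eel berry cow]
  22. access cow: HIT. Cache (LRU->MRU): [cat eel berry cow]
  23. access cow: HIT. Cache (LRU->MRU): [cat eel berry cow]
  24. access cow: HIT. Cache (LRU->MRU): [cat eel berry cow]
  25. access eel: HIT. Cache (LRU->MRU): [cat berry cow eel]
  26. access cow: HIT. Cache (LRU->MRU): [cat berry eel cow]
  27. access dog: MISS, evict cat. Cache (LRU->MRU): [berry eel cow dog]
  28. access berry: HIT. Cache (LRU->MRU): [eel cow dog berry]
  29. access eel: HIT. Cache (LRU->MRU): [cow dog berry eel]
  30. access berry: HIT. Cache (LRU->MRU): [cow dog eel berry]
  31. access eel: HIT. Cache (LRU->MRU): [cow dog berry eel]
  32. access berry: HIT. Cache (LRU->MRU): [cow dog eel berry]
  33. access eel: HIT. Cache (LRU->MRU): [cow dog berry eel]
Total: 26 hits, 7 misses, 3 evictions

Answer: 3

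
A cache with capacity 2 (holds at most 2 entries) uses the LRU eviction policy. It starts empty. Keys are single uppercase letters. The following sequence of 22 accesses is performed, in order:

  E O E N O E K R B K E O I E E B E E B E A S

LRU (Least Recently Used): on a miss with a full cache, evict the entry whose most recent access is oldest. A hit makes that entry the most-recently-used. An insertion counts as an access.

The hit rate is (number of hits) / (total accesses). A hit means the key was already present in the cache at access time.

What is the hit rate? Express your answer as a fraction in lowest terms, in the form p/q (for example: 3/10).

LRU simulation (capacity=2):
  1. access E: MISS. Cache (LRU->MRU): [E]
  2. access O: MISS. Cache (LRU->MRU): [E O]
  3. access E: HIT. Cache (LRU->MRU): [O E]
  4. access N: MISS, evict O. Cache (LRU->MRU): [E N]
  5. access O: MISS, evict E. Cache (LRU->MRU): [N O]
  6. access E: MISS, evict N. Cache (LRU->MRU): [O E]
  7. access K: MISS, evict O. Cache (LRU->MRU): [E K]
  8. access R: MISS, evict E. Cache (LRU->MRU): [K R]
  9. access B: MISS, evict K. Cache (LRU->MRU): [R B]
  10. access K: MISS, evict R. Cache (LRU->MRU): [B K]
  11. access E: MISS, evict B. Cache (LRU->MRU): [K E]
  12. access O: MISS, evict K. Cache (LRU->MRU): [E O]
  13. access I: MISS, evict E. Cache (LRU->MRU): [O I]
  14. access E: MISS, evict O. Cache (LRU->MRU): [I E]
  15. access E: HIT. Cache (LRU->MRU): [I E]
  16. access B: MISS, evict I. Cache (LRU->MRU): [E B]
  17. access E: HIT. Cache (LRU->MRU): [B E]
  18. access E: HIT. Cache (LRU->MRU): [B E]
  19. access B: HIT. Cache (LRU->MRU): [E B]
  20. access E: HIT. Cache (LRU->MRU): [B E]
  21. access A: MISS, evict B. Cache (LRU->MRU): [E A]
  22. access S: MISS, evict E. Cache (LRU->MRU): [A S]
Total: 6 hits, 16 misses, 14 evictions

Hit rate = 6/22 = 3/11

Answer: 3/11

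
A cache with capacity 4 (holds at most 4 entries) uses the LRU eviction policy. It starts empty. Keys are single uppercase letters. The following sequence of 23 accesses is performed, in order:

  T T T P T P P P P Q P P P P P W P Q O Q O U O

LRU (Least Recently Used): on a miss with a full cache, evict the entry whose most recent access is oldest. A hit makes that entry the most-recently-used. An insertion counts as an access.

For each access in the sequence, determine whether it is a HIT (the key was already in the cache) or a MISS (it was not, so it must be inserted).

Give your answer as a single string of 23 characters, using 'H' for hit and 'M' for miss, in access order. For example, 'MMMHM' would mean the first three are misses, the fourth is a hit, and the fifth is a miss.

LRU simulation (capacity=4):
  1. access T: MISS. Cache (LRU->MRU): [T]
  2. access T: HIT. Cache (LRU->MRU): [T]
  3. access T: HIT. Cache (LRU->MRU): [T]
  4. access P: MISS. Cache (LRU->MRU): [T P]
  5. access T: HIT. Cache (LRU->MRU): [P T]
  6. access P: HIT. Cache (LRU->MRU): [T P]
  7. access P: HIT. Cache (LRU->MRU): [T P]
  8. access P: HIT. Cache (LRU->MRU): [T P]
  9. access P: HIT. Cache (LRU->MRU): [T P]
  10. access Q: MISS. Cache (LRU->MRU): [T P Q]
  11. access P: HIT. Cache (LRU->MRU): [T Q P]
  12. access P: HIT. Cache (LRU->MRU): [T Q P]
  13. access P: HIT. Cache (LRU->MRU): [T Q P]
  14. access P: HIT. Cache (LRU->MRU): [T Q P]
  15. access P: HIT. Cache (LRU->MRU): [T Q P]
  16. access W: MISS. Cache (LRU->MRU): [T Q P W]
  17. access P: HIT. Cache (LRU->MRU): [T Q W P]
  18. access Q: HIT. Cache (LRU->MRU): [T W P Q]
  19. access O: MISS, evict T. Cache (LRU->MRU): [W P Q O]
  20. access Q: HIT. Cache (LRU->MRU): [W P O Q]
  21. access O: HIT. Cache (LRU->MRU): [W P Q O]
  22. access U: MISS, evict W. Cache (LRU->MRU): [P Q O U]
  23. access O: HIT. Cache (LRU->MRU): [P Q U O]
Total: 17 hits, 6 misses, 2 evictions

Answer: MHHMHHHHHMHHHHHMHHMHHMH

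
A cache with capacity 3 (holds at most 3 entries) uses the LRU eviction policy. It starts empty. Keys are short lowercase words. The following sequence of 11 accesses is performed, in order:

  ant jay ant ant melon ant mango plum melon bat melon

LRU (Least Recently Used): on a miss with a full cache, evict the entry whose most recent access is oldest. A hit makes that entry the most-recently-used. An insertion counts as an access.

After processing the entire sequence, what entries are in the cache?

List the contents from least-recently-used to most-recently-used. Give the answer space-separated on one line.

Answer: plum bat melon

Derivation:
LRU simulation (capacity=3):
  1. access ant: MISS. Cache (LRU->MRU): [ant]
  2. access jay: MISS. Cache (LRU->MRU): [ant jay]
  3. access ant: HIT. Cache (LRU->MRU): [jay ant]
  4. access ant: HIT. Cache (LRU->MRU): [jay ant]
  5. access melon: MISS. Cache (LRU->MRU): [jay ant melon]
  6. access ant: HIT. Cache (LRU->MRU): [jay melon ant]
  7. access mango: MISS, evict jay. Cache (LRU->MRU): [melon ant mango]
  8. access plum: MISS, evict melon. Cache (LRU->MRU): [ant mango plum]
  9. access melon: MISS, evict ant. Cache (LRU->MRU): [mango plum melon]
  10. access bat: MISS, evict mango. Cache (LRU->MRU): [plum melon bat]
  11. access melon: HIT. Cache (LRU->MRU): [plum bat melon]
Total: 4 hits, 7 misses, 4 evictions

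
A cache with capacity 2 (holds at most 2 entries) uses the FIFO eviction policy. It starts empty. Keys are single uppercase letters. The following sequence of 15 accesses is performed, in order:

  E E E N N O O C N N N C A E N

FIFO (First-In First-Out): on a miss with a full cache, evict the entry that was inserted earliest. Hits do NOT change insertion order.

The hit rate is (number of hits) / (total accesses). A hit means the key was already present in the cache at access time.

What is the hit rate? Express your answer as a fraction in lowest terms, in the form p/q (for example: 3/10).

Answer: 7/15

Derivation:
FIFO simulation (capacity=2):
  1. access E: MISS. Cache (old->new): [E]
  2. access E: HIT. Cache (old->new): [E]
  3. access E: HIT. Cache (old->new): [E]
  4. access N: MISS. Cache (old->new): [E N]
  5. access N: HIT. Cache (old->new): [E N]
  6. access O: MISS, evict E. Cache (old->new): [N O]
  7. access O: HIT. Cache (old->new): [N O]
  8. access C: MISS, evict N. Cache (old->new): [O C]
  9. access N: MISS, evict O. Cache (old->new): [C N]
  10. access N: HIT. Cache (old->new): [C N]
  11. access N: HIT. Cache (old->new): [C N]
  12. access C: HIT. Cache (old->new): [C N]
  13. access A: MISS, evict C. Cache (old->new): [N A]
  14. access E: MISS, evict N. Cache (old->new): [A E]
  15. access N: MISS, evict A. Cache (old->new): [E N]
Total: 7 hits, 8 misses, 6 evictions

Hit rate = 7/15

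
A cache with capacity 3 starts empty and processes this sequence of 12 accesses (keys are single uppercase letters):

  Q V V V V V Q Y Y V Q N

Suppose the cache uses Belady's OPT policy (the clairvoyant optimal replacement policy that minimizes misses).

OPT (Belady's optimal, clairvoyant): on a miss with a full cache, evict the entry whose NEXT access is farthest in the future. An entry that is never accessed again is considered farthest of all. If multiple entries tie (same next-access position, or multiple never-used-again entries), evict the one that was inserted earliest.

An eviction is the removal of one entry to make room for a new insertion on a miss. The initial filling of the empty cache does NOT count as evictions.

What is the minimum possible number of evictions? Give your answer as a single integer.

Answer: 1

Derivation:
OPT (Belady) simulation (capacity=3):
  1. access Q: MISS. Cache: [Q]
  2. access V: MISS. Cache: [Q V]
  3. access V: HIT. Next use of V: step 4. Cache: [Q V]
  4. access V: HIT. Next use of V: step 5. Cache: [Q V]
  5. access V: HIT. Next use of V: step 6. Cache: [Q V]
  6. access V: HIT. Next use of V: step 10. Cache: [Q V]
  7. access Q: HIT. Next use of Q: step 11. Cache: [Q V]
  8. access Y: MISS. Cache: [Q V Y]
  9. access Y: HIT. Next use of Y: never. Cache: [Q V Y]
  10. access V: HIT. Next use of V: never. Cache: [Q V Y]
  11. access Q: HIT. Next use of Q: never. Cache: [Q V Y]
  12. access N: MISS, evict Q (next use: never). Cache: [V Y N]
Total: 8 hits, 4 misses, 1 evictions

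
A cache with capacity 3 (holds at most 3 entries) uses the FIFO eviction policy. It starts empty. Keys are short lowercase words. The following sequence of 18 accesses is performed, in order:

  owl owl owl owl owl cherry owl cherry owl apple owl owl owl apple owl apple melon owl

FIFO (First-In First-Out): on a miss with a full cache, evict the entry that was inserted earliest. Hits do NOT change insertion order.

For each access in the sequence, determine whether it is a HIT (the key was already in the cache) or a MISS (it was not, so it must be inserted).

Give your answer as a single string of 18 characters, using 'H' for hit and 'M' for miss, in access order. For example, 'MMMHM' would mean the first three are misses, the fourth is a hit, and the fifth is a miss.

FIFO simulation (capacity=3):
  1. access owl: MISS. Cache (old->new): [owl]
  2. access owl: HIT. Cache (old->new): [owl]
  3. access owl: HIT. Cache (old->new): [owl]
  4. access owl: HIT. Cache (old->new): [owl]
  5. access owl: HIT. Cache (old->new): [owl]
  6. access cherry: MISS. Cache (old->new): [owl cherry]
  7. access owl: HIT. Cache (old->new): [owl cherry]
  8. access cherry: HIT. Cache (old->new): [owl cherry]
  9. access owl: HIT. Cache (old->new): [owl cherry]
  10. access apple: MISS. Cache (old->new): [owl cherry apple]
  11. access owl: HIT. Cache (old->new): [owl cherry apple]
  12. access owl: HIT. Cache (old->new): [owl cherry apple]
  13. access owl: HIT. Cache (old->new): [owl cherry apple]
  14. access apple: HIT. Cache (old->new): [owl cherry apple]
  15. access owl: HIT. Cache (old->new): [owl cherry apple]
  16. access apple: HIT. Cache (old->new): [owl cherry apple]
  17. access melon: MISS, evict owl. Cache (old->new): [cherry apple melon]
  18. access owl: MISS, evict cherry. Cache (old->new): [apple melon owl]
Total: 13 hits, 5 misses, 2 evictions

Answer: MHHHHMHHHMHHHHHHMM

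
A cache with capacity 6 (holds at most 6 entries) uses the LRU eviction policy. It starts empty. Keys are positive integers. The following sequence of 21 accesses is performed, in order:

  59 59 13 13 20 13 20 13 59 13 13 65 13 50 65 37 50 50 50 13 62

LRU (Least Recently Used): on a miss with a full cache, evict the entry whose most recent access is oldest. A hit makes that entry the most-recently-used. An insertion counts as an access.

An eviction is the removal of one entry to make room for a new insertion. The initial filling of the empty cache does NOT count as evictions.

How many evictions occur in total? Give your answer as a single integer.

Answer: 1

Derivation:
LRU simulation (capacity=6):
  1. access 59: MISS. Cache (LRU->MRU): [59]
  2. access 59: HIT. Cache (LRU->MRU): [59]
  3. access 13: MISS. Cache (LRU->MRU): [59 13]
  4. access 13: HIT. Cache (LRU->MRU): [59 13]
  5. access 20: MISS. Cache (LRU->MRU): [59 13 20]
  6. access 13: HIT. Cache (LRU->MRU): [59 20 13]
  7. access 20: HIT. Cache (LRU->MRU): [59 13 20]
  8. access 13: HIT. Cache (LRU->MRU): [59 20 13]
  9. access 59: HIT. Cache (LRU->MRU): [20 13 59]
  10. access 13: HIT. Cache (LRU->MRU): [20 59 13]
  11. access 13: HIT. Cache (LRU->MRU): [20 59 13]
  12. access 65: MISS. Cache (LRU->MRU): [20 59 13 65]
  13. access 13: HIT. Cache (LRU->MRU): [20 59 65 13]
  14. access 50: MISS. Cache (LRU->MRU): [20 59 65 13 50]
  15. access 65: HIT. Cache (LRU->MRU): [20 59 13 50 65]
  16. access 37: MISS. Cache (LRU->MRU): [20 59 13 50 65 37]
  17. access 50: HIT. Cache (LRU->MRU): [20 59 13 65 37 50]
  18. access 50: HIT. Cache (LRU->MRU): [20 59 13 65 37 50]
  19. access 50: HIT. Cache (LRU->MRU): [20 59 13 65 37 50]
  20. access 13: HIT. Cache (LRU->MRU): [20 59 65 37 50 13]
  21. access 62: MISS, evict 20. Cache (LRU->MRU): [59 65 37 50 13 62]
Total: 14 hits, 7 misses, 1 evictions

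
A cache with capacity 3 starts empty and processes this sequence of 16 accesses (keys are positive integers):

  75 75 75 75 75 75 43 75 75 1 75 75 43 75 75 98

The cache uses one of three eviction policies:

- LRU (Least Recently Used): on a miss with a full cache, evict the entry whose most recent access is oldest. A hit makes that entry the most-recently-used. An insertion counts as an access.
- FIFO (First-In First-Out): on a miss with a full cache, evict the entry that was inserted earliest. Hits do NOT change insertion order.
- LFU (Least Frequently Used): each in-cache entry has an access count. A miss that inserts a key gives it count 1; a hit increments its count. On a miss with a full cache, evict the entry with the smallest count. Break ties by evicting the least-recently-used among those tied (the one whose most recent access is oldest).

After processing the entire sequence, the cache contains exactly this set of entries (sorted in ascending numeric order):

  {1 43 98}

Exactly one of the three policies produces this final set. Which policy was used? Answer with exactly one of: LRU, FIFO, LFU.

Answer: FIFO

Derivation:
Simulating under each policy and comparing final sets:
  LRU: final set = {43 75 98} -> differs
  FIFO: final set = {1 43 98} -> MATCHES target
  LFU: final set = {43 75 98} -> differs
Only FIFO produces the target set.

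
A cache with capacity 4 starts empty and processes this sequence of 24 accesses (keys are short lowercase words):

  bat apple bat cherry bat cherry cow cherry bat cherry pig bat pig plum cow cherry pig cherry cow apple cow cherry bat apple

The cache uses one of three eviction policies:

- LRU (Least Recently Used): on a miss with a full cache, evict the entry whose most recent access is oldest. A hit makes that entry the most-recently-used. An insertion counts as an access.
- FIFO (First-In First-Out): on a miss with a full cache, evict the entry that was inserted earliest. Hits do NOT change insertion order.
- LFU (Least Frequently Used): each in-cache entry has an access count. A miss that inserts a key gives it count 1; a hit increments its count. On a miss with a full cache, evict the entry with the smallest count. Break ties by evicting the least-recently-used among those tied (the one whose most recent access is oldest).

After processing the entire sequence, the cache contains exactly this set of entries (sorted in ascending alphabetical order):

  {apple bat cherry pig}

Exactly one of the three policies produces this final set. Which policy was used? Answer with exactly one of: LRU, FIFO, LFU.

Simulating under each policy and comparing final sets:
  LRU: final set = {apple bat cherry cow} -> differs
  FIFO: final set = {apple bat cherry cow} -> differs
  LFU: final set = {apple bat cherry pig} -> MATCHES target
Only LFU produces the target set.

Answer: LFU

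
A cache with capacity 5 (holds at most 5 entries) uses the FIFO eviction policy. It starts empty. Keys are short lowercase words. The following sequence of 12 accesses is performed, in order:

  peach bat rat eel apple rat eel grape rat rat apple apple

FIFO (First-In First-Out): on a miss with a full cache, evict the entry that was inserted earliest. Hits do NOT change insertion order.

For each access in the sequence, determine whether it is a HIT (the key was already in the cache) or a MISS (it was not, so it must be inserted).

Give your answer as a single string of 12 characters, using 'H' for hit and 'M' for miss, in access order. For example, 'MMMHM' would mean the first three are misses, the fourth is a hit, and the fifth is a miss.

Answer: MMMMMHHMHHHH

Derivation:
FIFO simulation (capacity=5):
  1. access peach: MISS. Cache (old->new): [peach]
  2. access bat: MISS. Cache (old->new): [peach bat]
  3. access rat: MISS. Cache (old->new): [peach bat rat]
  4. access eel: MISS. Cache (old->new): [peach bat rat eel]
  5. access apple: MISS. Cache (old->new): [peach bat rat eel apple]
  6. access rat: HIT. Cache (old->new): [peach bat rat eel apple]
  7. access eel: HIT. Cache (old->new): [peach bat rat eel apple]
  8. access grape: MISS, evict peach. Cache (old->new): [bat rat eel apple grape]
  9. access rat: HIT. Cache (old->new): [bat rat eel apple grape]
  10. access rat: HIT. Cache (old->new): [bat rat eel apple grape]
  11. access apple: HIT. Cache (old->new): [bat rat eel apple grape]
  12. access apple: HIT. Cache (old->new): [bat rat eel apple grape]
Total: 6 hits, 6 misses, 1 evictions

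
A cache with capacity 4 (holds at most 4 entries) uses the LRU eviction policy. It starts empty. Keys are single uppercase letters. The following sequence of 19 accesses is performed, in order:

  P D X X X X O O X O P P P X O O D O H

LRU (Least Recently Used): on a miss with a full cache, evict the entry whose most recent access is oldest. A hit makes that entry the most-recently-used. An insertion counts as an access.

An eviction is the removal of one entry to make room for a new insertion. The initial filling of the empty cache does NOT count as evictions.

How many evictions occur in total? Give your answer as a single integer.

Answer: 1

Derivation:
LRU simulation (capacity=4):
  1. access P: MISS. Cache (LRU->MRU): [P]
  2. access D: MISS. Cache (LRU->MRU): [P D]
  3. access X: MISS. Cache (LRU->MRU): [P D X]
  4. access X: HIT. Cache (LRU->MRU): [P D X]
  5. access X: HIT. Cache (LRU->MRU): [P D X]
  6. access X: HIT. Cache (LRU->MRU): [P D X]
  7. access O: MISS. Cache (LRU->MRU): [P D X O]
  8. access O: HIT. Cache (LRU->MRU): [P D X O]
  9. access X: HIT. Cache (LRU->MRU): [P D O X]
  10. access O: HIT. Cache (LRU->MRU): [P D X O]
  11. access P: HIT. Cache (LRU->MRU): [D X O P]
  12. access P: HIT. Cache (LRU->MRU): [D X O P]
  13. access P: HIT. Cache (LRU->MRU): [D X O P]
  14. access X: HIT. Cache (LRU->MRU): [D O P X]
  15. access O: HIT. Cache (LRU->MRU): [D P X O]
  16. access O: HIT. Cache (LRU->MRU): [D P X O]
  17. access D: HIT. Cache (LRU->MRU): [P X O D]
  18. access O: HIT. Cache (LRU->MRU): [P X D O]
  19. access H: MISS, evict P. Cache (LRU->MRU): [X D O H]
Total: 14 hits, 5 misses, 1 evictions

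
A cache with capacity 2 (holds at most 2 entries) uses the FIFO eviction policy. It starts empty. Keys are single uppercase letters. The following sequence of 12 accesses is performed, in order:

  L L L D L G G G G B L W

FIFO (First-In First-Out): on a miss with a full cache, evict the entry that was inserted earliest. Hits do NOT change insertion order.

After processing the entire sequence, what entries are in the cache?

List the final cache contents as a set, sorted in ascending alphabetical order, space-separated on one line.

Answer: L W

Derivation:
FIFO simulation (capacity=2):
  1. access L: MISS. Cache (old->new): [L]
  2. access L: HIT. Cache (old->new): [L]
  3. access L: HIT. Cache (old->new): [L]
  4. access D: MISS. Cache (old->new): [L D]
  5. access L: HIT. Cache (old->new): [L D]
  6. access G: MISS, evict L. Cache (old->new): [D G]
  7. access G: HIT. Cache (old->new): [D G]
  8. access G: HIT. Cache (old->new): [D G]
  9. access G: HIT. Cache (old->new): [D G]
  10. access B: MISS, evict D. Cache (old->new): [G B]
  11. access L: MISS, evict G. Cache (old->new): [B L]
  12. access W: MISS, evict B. Cache (old->new): [L W]
Total: 6 hits, 6 misses, 4 evictions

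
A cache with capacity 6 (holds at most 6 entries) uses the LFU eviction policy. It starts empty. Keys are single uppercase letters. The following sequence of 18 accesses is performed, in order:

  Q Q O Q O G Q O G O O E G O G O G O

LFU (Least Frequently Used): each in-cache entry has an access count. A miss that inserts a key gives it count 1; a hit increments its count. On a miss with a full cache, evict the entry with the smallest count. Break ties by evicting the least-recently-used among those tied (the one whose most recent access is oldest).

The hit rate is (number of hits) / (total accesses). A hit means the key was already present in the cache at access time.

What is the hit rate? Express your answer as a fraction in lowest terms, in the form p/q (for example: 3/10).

LFU simulation (capacity=6):
  1. access Q: MISS. Cache: [Q(c=1)]
  2. access Q: HIT, count now 2. Cache: [Q(c=2)]
  3. access O: MISS. Cache: [O(c=1) Q(c=2)]
  4. access Q: HIT, count now 3. Cache: [O(c=1) Q(c=3)]
  5. access O: HIT, count now 2. Cache: [O(c=2) Q(c=3)]
  6. access G: MISS. Cache: [G(c=1) O(c=2) Q(c=3)]
  7. access Q: HIT, count now 4. Cache: [G(c=1) O(c=2) Q(c=4)]
  8. access O: HIT, count now 3. Cache: [G(c=1) O(c=3) Q(c=4)]
  9. access G: HIT, count now 2. Cache: [G(c=2) O(c=3) Q(c=4)]
  10. access O: HIT, count now 4. Cache: [G(c=2) Q(c=4) O(c=4)]
  11. access O: HIT, count now 5. Cache: [G(c=2) Q(c=4) O(c=5)]
  12. access E: MISS. Cache: [E(c=1) G(c=2) Q(c=4) O(c=5)]
  13. access G: HIT, count now 3. Cache: [E(c=1) G(c=3) Q(c=4) O(c=5)]
  14. access O: HIT, count now 6. Cache: [E(c=1) G(c=3) Q(c=4) O(c=6)]
  15. access G: HIT, count now 4. Cache: [E(c=1) Q(c=4) G(c=4) O(c=6)]
  16. access O: HIT, count now 7. Cache: [E(c=1) Q(c=4) G(c=4) O(c=7)]
  17. access G: HIT, count now 5. Cache: [E(c=1) Q(c=4) G(c=5) O(c=7)]
  18. access O: HIT, count now 8. Cache: [E(c=1) Q(c=4) G(c=5) O(c=8)]
Total: 14 hits, 4 misses, 0 evictions

Hit rate = 14/18 = 7/9

Answer: 7/9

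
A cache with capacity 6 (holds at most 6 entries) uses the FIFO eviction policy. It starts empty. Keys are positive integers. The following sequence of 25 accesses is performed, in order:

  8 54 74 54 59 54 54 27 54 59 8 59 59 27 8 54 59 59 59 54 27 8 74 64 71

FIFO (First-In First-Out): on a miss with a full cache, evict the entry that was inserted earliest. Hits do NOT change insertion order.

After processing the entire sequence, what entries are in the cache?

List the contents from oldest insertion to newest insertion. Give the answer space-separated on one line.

Answer: 54 74 59 27 64 71

Derivation:
FIFO simulation (capacity=6):
  1. access 8: MISS. Cache (old->new): [8]
  2. access 54: MISS. Cache (old->new): [8 54]
  3. access 74: MISS. Cache (old->new): [8 54 74]
  4. access 54: HIT. Cache (old->new): [8 54 74]
  5. access 59: MISS. Cache (old->new): [8 54 74 59]
  6. access 54: HIT. Cache (old->new): [8 54 74 59]
  7. access 54: HIT. Cache (old->new): [8 54 74 59]
  8. access 27: MISS. Cache (old->new): [8 54 74 59 27]
  9. access 54: HIT. Cache (old->new): [8 54 74 59 27]
  10. access 59: HIT. Cache (old->new): [8 54 74 59 27]
  11. access 8: HIT. Cache (old->new): [8 54 74 59 27]
  12. access 59: HIT. Cache (old->new): [8 54 74 59 27]
  13. access 59: HIT. Cache (old->new): [8 54 74 59 27]
  14. access 27: HIT. Cache (old->new): [8 54 74 59 27]
  15. access 8: HIT. Cache (old->new): [8 54 74 59 27]
  16. access 54: HIT. Cache (old->new): [8 54 74 59 27]
  17. access 59: HIT. Cache (old->new): [8 54 74 59 27]
  18. access 59: HIT. Cache (old->new): [8 54 74 59 27]
  19. access 59: HIT. Cache (old->new): [8 54 74 59 27]
  20. access 54: HIT. Cache (old->new): [8 54 74 59 27]
  21. access 27: HIT. Cache (old->new): [8 54 74 59 27]
  22. access 8: HIT. Cache (old->new): [8 54 74 59 27]
  23. access 74: HIT. Cache (old->new): [8 54 74 59 27]
  24. access 64: MISS. Cache (old->new): [8 54 74 59 27 64]
  25. access 71: MISS, evict 8. Cache (old->new): [54 74 59 27 64 71]
Total: 18 hits, 7 misses, 1 evictions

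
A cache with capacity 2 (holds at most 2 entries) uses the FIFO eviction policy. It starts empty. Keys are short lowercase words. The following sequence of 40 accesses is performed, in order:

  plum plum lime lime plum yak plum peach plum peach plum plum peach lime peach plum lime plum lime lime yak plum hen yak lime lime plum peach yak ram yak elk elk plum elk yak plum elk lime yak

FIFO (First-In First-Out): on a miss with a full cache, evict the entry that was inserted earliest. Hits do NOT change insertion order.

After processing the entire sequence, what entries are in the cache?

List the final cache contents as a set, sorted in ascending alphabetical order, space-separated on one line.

Answer: lime yak

Derivation:
FIFO simulation (capacity=2):
  1. access plum: MISS. Cache (old->new): [plum]
  2. access plum: HIT. Cache (old->new): [plum]
  3. access lime: MISS. Cache (old->new): [plum lime]
  4. access lime: HIT. Cache (old->new): [plum lime]
  5. access plum: HIT. Cache (old->new): [plum lime]
  6. access yak: MISS, evict plum. Cache (old->new): [lime yak]
  7. access plum: MISS, evict lime. Cache (old->new): [yak plum]
  8. access peach: MISS, evict yak. Cache (old->new): [plum peach]
  9. access plum: HIT. Cache (old->new): [plum peach]
  10. access peach: HIT. Cache (old->new): [plum peach]
  11. access plum: HIT. Cache (old->new): [plum peach]
  12. access plum: HIT. Cache (old->new): [plum peach]
  13. access peach: HIT. Cache (old->new): [plum peach]
  14. access lime: MISS, evict plum. Cache (old->new): [peach lime]
  15. access peach: HIT. Cache (old->new): [peach lime]
  16. access plum: MISS, evict peach. Cache (old->new): [lime plum]
  17. access lime: HIT. Cache (old->new): [lime plum]
  18. access plum: HIT. Cache (old->new): [lime plum]
  19. access lime: HIT. Cache (old->new): [lime plum]
  20. access lime: HIT. Cache (old->new): [lime plum]
  21. access yak: MISS, evict lime. Cache (old->new): [plum yak]
  22. access plum: HIT. Cache (old->new): [plum yak]
  23. access hen: MISS, evict plum. Cache (old->new): [yak hen]
  24. access yak: HIT. Cache (old->new): [yak hen]
  25. access lime: MISS, evict yak. Cache (old->new): [hen lime]
  26. access lime: HIT. Cache (old->new): [hen lime]
  27. access plum: MISS, evict hen. Cache (old->new): [lime plum]
  28. access peach: MISS, evict lime. Cache (old->new): [plum peach]
  29. access yak: MISS, evict plum. Cache (old->new): [peach yak]
  30. access ram: MISS, evict peach. Cache (old->new): [yak ram]
  31. access yak: HIT. Cache (old->new): [yak ram]
  32. access elk: MISS, evict yak. Cache (old->new): [ram elk]
  33. access elk: HIT. Cache (old->new): [ram elk]
  34. access plum: MISS, evict ram. Cache (old->new): [elk plum]
  35. access elk: HIT. Cache (old->new): [elk plum]
  36. access yak: MISS, evict elk. Cache (old->new): [plum yak]
  37. access plum: HIT. Cache (old->new): [plum yak]
  38. access elk: MISS, evict plum. Cache (old->new): [yak elk]
  39. access lime: MISS, evict yak. Cache (old->new): [elk lime]
  40. access yak: MISS, evict elk. Cache (old->new): [lime yak]
Total: 20 hits, 20 misses, 18 evictions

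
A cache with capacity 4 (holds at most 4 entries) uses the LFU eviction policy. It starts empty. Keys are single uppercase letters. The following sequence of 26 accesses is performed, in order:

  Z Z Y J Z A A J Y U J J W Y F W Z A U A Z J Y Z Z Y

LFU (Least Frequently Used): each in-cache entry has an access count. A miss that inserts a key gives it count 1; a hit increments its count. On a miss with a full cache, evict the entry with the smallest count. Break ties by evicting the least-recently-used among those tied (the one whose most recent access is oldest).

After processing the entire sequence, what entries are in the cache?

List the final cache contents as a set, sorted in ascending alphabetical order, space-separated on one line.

Answer: A J Y Z

Derivation:
LFU simulation (capacity=4):
  1. access Z: MISS. Cache: [Z(c=1)]
  2. access Z: HIT, count now 2. Cache: [Z(c=2)]
  3. access Y: MISS. Cache: [Y(c=1) Z(c=2)]
  4. access J: MISS. Cache: [Y(c=1) J(c=1) Z(c=2)]
  5. access Z: HIT, count now 3. Cache: [Y(c=1) J(c=1) Z(c=3)]
  6. access A: MISS. Cache: [Y(c=1) J(c=1) A(c=1) Z(c=3)]
  7. access A: HIT, count now 2. Cache: [Y(c=1) J(c=1) A(c=2) Z(c=3)]
  8. access J: HIT, count now 2. Cache: [Y(c=1) A(c=2) J(c=2) Z(c=3)]
  9. access Y: HIT, count now 2. Cache: [A(c=2) J(c=2) Y(c=2) Z(c=3)]
  10. access U: MISS, evict A(c=2). Cache: [U(c=1) J(c=2) Y(c=2) Z(c=3)]
  11. access J: HIT, count now 3. Cache: [U(c=1) Y(c=2) Z(c=3) J(c=3)]
  12. access J: HIT, count now 4. Cache: [U(c=1) Y(c=2) Z(c=3) J(c=4)]
  13. access W: MISS, evict U(c=1). Cache: [W(c=1) Y(c=2) Z(c=3) J(c=4)]
  14. access Y: HIT, count now 3. Cache: [W(c=1) Z(c=3) Y(c=3) J(c=4)]
  15. access F: MISS, evict W(c=1). Cache: [F(c=1) Z(c=3) Y(c=3) J(c=4)]
  16. access W: MISS, evict F(c=1). Cache: [W(c=1) Z(c=3) Y(c=3) J(c=4)]
  17. access Z: HIT, count now 4. Cache: [W(c=1) Y(c=3) J(c=4) Z(c=4)]
  18. access A: MISS, evict W(c=1). Cache: [A(c=1) Y(c=3) J(c=4) Z(c=4)]
  19. access U: MISS, evict A(c=1). Cache: [U(c=1) Y(c=3) J(c=4) Z(c=4)]
  20. access A: MISS, evict U(c=1). Cache: [A(c=1) Y(c=3) J(c=4) Z(c=4)]
  21. access Z: HIT, count now 5. Cache: [A(c=1) Y(c=3) J(c=4) Z(c=5)]
  22. access J: HIT, count now 5. Cache: [A(c=1) Y(c=3) Z(c=5) J(c=5)]
  23. access Y: HIT, count now 4. Cache: [A(c=1) Y(c=4) Z(c=5) J(c=5)]
  24. access Z: HIT, count now 6. Cache: [A(c=1) Y(c=4) J(c=5) Z(c=6)]
  25. access Z: HIT, count now 7. Cache: [A(c=1) Y(c=4) J(c=5) Z(c=7)]
  26. access Y: HIT, count now 5. Cache: [A(c=1) J(c=5) Y(c=5) Z(c=7)]
Total: 15 hits, 11 misses, 7 evictions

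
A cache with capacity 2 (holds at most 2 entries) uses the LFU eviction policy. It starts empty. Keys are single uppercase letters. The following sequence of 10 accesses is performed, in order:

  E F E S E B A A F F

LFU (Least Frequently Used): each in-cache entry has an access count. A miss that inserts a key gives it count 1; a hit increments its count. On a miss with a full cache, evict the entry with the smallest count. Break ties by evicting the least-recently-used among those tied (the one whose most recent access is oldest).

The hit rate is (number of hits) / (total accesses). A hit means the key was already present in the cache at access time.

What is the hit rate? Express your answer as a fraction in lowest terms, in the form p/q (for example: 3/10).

LFU simulation (capacity=2):
  1. access E: MISS. Cache: [E(c=1)]
  2. access F: MISS. Cache: [E(c=1) F(c=1)]
  3. access E: HIT, count now 2. Cache: [F(c=1) E(c=2)]
  4. access S: MISS, evict F(c=1). Cache: [S(c=1) E(c=2)]
  5. access E: HIT, count now 3. Cache: [S(c=1) E(c=3)]
  6. access B: MISS, evict S(c=1). Cache: [B(c=1) E(c=3)]
  7. access A: MISS, evict B(c=1). Cache: [A(c=1) E(c=3)]
  8. access A: HIT, count now 2. Cache: [A(c=2) E(c=3)]
  9. access F: MISS, evict A(c=2). Cache: [F(c=1) E(c=3)]
  10. access F: HIT, count now 2. Cache: [F(c=2) E(c=3)]
Total: 4 hits, 6 misses, 4 evictions

Hit rate = 4/10 = 2/5

Answer: 2/5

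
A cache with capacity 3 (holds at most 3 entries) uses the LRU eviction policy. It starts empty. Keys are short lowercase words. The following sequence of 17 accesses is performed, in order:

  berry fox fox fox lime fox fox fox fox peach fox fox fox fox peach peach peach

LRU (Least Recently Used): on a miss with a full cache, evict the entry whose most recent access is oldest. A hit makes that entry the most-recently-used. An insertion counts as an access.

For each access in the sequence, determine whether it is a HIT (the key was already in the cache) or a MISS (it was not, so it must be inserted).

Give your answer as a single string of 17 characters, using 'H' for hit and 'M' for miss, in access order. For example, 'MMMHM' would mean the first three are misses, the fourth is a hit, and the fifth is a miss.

LRU simulation (capacity=3):
  1. access berry: MISS. Cache (LRU->MRU): [berry]
  2. access fox: MISS. Cache (LRU->MRU): [berry fox]
  3. access fox: HIT. Cache (LRU->MRU): [berry fox]
  4. access fox: HIT. Cache (LRU->MRU): [berry fox]
  5. access lime: MISS. Cache (LRU->MRU): [berry fox lime]
  6. access fox: HIT. Cache (LRU->MRU): [berry lime fox]
  7. access fox: HIT. Cache (LRU->MRU): [berry lime fox]
  8. access fox: HIT. Cache (LRU->MRU): [berry lime fox]
  9. access fox: HIT. Cache (LRU->MRU): [berry lime fox]
  10. access peach: MISS, evict berry. Cache (LRU->MRU): [lime fox peach]
  11. access fox: HIT. Cache (LRU->MRU): [lime peach fox]
  12. access fox: HIT. Cache (LRU->MRU): [lime peach fox]
  13. access fox: HIT. Cache (LRU->MRU): [lime peach fox]
  14. access fox: HIT. Cache (LRU->MRU): [lime peach fox]
  15. access peach: HIT. Cache (LRU->MRU): [lime fox peach]
  16. access peach: HIT. Cache (LRU->MRU): [lime fox peach]
  17. access peach: HIT. Cache (LRU->MRU): [lime fox peach]
Total: 13 hits, 4 misses, 1 evictions

Answer: MMHHMHHHHMHHHHHHH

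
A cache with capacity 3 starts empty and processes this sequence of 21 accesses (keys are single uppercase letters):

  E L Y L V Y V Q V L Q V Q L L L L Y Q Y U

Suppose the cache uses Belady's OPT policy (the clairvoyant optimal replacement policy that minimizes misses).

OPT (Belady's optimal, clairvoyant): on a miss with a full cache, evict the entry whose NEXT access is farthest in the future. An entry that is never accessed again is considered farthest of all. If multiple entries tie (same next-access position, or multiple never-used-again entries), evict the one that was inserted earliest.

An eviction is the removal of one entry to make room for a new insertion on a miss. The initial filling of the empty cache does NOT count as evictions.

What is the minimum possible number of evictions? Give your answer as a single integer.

OPT (Belady) simulation (capacity=3):
  1. access E: MISS. Cache: [E]
  2. access L: MISS. Cache: [E L]
  3. access Y: MISS. Cache: [E L Y]
  4. access L: HIT. Next use of L: step 10. Cache: [E L Y]
  5. access V: MISS, evict E (next use: never). Cache: [L Y V]
  6. access Y: HIT. Next use of Y: step 18. Cache: [L Y V]
  7. access V: HIT. Next use of V: step 9. Cache: [L Y V]
  8. access Q: MISS, evict Y (next use: step 18). Cache: [L V Q]
  9. access V: HIT. Next use of V: step 12. Cache: [L V Q]
  10. access L: HIT. Next use of L: step 14. Cache: [L V Q]
  11. access Q: HIT. Next use of Q: step 13. Cache: [L V Q]
  12. access V: HIT. Next use of V: never. Cache: [L V Q]
  13. access Q: HIT. Next use of Q: step 19. Cache: [L V Q]
  14. access L: HIT. Next use of L: step 15. Cache: [L V Q]
  15. access L: HIT. Next use of L: step 16. Cache: [L V Q]
  16. access L: HIT. Next use of L: step 17. Cache: [L V Q]
  17. access L: HIT. Next use of L: never. Cache: [L V Q]
  18. access Y: MISS, evict L (next use: never). Cache: [V Q Y]
  19. access Q: HIT. Next use of Q: never. Cache: [V Q Y]
  20. access Y: HIT. Next use of Y: never. Cache: [V Q Y]
  21. access U: MISS, evict V (next use: never). Cache: [Q Y U]
Total: 14 hits, 7 misses, 4 evictions

Answer: 4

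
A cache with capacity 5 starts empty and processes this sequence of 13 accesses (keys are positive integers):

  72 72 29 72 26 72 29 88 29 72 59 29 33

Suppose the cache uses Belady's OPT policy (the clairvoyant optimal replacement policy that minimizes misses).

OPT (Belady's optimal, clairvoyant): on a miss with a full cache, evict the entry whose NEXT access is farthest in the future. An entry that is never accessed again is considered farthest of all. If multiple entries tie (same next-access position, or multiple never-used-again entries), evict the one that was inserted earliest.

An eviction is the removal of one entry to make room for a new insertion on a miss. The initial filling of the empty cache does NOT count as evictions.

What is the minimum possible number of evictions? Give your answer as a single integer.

Answer: 1

Derivation:
OPT (Belady) simulation (capacity=5):
  1. access 72: MISS. Cache: [72]
  2. access 72: HIT. Next use of 72: step 4. Cache: [72]
  3. access 29: MISS. Cache: [72 29]
  4. access 72: HIT. Next use of 72: step 6. Cache: [72 29]
  5. access 26: MISS. Cache: [72 29 26]
  6. access 72: HIT. Next use of 72: step 10. Cache: [72 29 26]
  7. access 29: HIT. Next use of 29: step 9. Cache: [72 29 26]
  8. access 88: MISS. Cache: [72 29 26 88]
  9. access 29: HIT. Next use of 29: step 12. Cache: [72 29 26 88]
  10. access 72: HIT. Next use of 72: never. Cache: [72 29 26 88]
  11. access 59: MISS. Cache: [72 29 26 88 59]
  12. access 29: HIT. Next use of 29: never. Cache: [72 29 26 88 59]
  13. access 33: MISS, evict 72 (next use: never). Cache: [29 26 88 59 33]
Total: 7 hits, 6 misses, 1 evictions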